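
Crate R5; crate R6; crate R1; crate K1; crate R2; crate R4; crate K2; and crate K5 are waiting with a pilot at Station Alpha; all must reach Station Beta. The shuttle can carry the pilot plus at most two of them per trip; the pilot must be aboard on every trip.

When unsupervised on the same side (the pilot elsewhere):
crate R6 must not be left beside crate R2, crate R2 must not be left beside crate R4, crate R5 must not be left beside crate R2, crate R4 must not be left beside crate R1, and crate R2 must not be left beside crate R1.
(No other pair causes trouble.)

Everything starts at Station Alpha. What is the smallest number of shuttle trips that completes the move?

13

Counting alone: the pilot can take at most 2 across per trip to Station Beta, so moving all 8 needs at least 4 loaded trips out, with a return between consecutive ones — at least 7 crossings.
The safety rule pushes this higher. Following every safe sequence of crossings, the most of the 8 that can be at Station Beta as the shuttle arrives there on crossings 7, 9, 11 is 5, 6, 7 respectively — never all 8.
So no plan with fewer than 13 crossings exists, and this one achieves 13:
1. Pilot goes to Station Beta with crate R1 and crate R2.
2. Pilot goes back to Station Alpha with crate R1.
3. Pilot goes to Station Beta with crate R1 and crate R5.
4. Pilot goes back to Station Alpha with crate R2.
5. Pilot goes to Station Beta with crate R2 and crate R6.
6. Pilot goes back to Station Alpha with crate R2.
7. Pilot goes to Station Beta with crate K1 and crate R2.
8. Pilot goes back to Station Alpha with crate R2.
9. Pilot goes to Station Beta with crate K2 and crate R2.
10. Pilot goes back to Station Alpha with crate R2.
11. Pilot goes to Station Beta with crate K5 and crate R2.
12. Pilot goes back to Station Alpha with crate R2.
13. Pilot goes to Station Beta with crate R2 and crate R4.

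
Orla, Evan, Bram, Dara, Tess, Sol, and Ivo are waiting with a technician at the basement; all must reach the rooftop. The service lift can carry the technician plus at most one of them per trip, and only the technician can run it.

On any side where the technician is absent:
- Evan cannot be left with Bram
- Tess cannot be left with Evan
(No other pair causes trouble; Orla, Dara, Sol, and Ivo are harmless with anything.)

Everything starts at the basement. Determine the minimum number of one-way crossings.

15

Counting alone: the technician can take at most 1 across per trip to the rooftop, so moving all 7 needs at least 7 loaded trips out, with a return between consecutive ones — at least 13 crossings.
The safety rule pushes this higher. Following every safe sequence of crossings, the most of the 7 that can be at the rooftop as the service lift arrives there on crossing 13 is 6 — never all 7.
So no plan with fewer than 15 crossings exists, and this one achieves 15:
1. Technician goes to the rooftop with Evan.
2. Technician goes back to the basement alone.
3. Technician goes to the rooftop with Orla.
4. Technician goes back to the basement alone.
5. Technician goes to the rooftop with Bram.
6. Technician goes back to the basement with Evan.
7. Technician goes to the rooftop with Tess.
8. Technician goes back to the basement alone.
9. Technician goes to the rooftop with Dara.
10. Technician goes back to the basement alone.
11. Technician goes to the rooftop with Sol.
12. Technician goes back to the basement alone.
13. Technician goes to the rooftop with Ivo.
14. Technician goes back to the basement alone.
15. Technician goes to the rooftop with Evan.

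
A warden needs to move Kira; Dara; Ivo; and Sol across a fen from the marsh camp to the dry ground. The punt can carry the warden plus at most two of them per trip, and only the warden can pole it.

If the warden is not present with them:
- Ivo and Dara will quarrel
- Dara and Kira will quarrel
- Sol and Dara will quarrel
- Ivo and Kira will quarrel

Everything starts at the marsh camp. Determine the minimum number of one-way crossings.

5

Counting alone: the warden can take at most 2 across per trip to the dry ground, so moving all 4 needs at least 2 loaded trips out, with a return between consecutive ones — at least 3 crossings.
The safety rule pushes this higher. Following every safe sequence of crossings, the most of the 4 that can be at the dry ground as the punt arrives there on crossing 3 is 3 — never all 4.
So no plan with fewer than 5 crossings exists, and this one achieves 5:
1. Warden goes to the dry ground with Dara and Kira.
2. Warden goes back to the marsh camp with Kira.
3. Warden goes to the dry ground with Kira and Sol.
4. Warden goes back to the marsh camp with Dara.
5. Warden goes to the dry ground with Dara and Ivo.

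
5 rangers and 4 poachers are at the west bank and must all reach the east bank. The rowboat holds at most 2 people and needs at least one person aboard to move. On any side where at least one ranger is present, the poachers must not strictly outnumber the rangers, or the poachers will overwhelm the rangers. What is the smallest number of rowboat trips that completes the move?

Counting alone: each trip to the east bank takes at most 2 across and each return brings at least 1 back, so after t trips out (and t−1 returns) at most 2t − (t−1) of the 9 are across; that first reaches 9 at t = 8, so at least 15 crossings are needed.
The plan below uses exactly 15 crossings, so it is optimal:
1. 2 poachers → the east bank.  (the west bank: 5R 2P; the east bank: 0R 2P)
2. 1 poacher ← the west bank.  (the west bank: 5R 3P; the east bank: 0R 1P)
3. 2 poachers → the east bank.  (the west bank: 5R 1P; the east bank: 0R 3P)
4. 1 poacher ← the west bank.  (the west bank: 5R 2P; the east bank: 0R 2P)
5. 2 rangers → the east bank.  (the west bank: 3R 2P; the east bank: 2R 2P)
6. 1 poacher ← the west bank.  (the west bank: 3R 3P; the east bank: 2R 1P)
7. 1 ranger and 1 poacher → the east bank.  (the west bank: 2R 2P; the east bank: 3R 2P)
8. 1 ranger ← the west bank.  (the west bank: 3R 2P; the east bank: 2R 2P)
9. 1 ranger and 1 poacher → the east bank.  (the west bank: 2R 1P; the east bank: 3R 3P)
10. 1 poacher ← the west bank.  (the west bank: 2R 2P; the east bank: 3R 2P)
11. 1 ranger and 1 poacher → the east bank.  (the west bank: 1R 1P; the east bank: 4R 3P)
12. 1 ranger ← the west bank.  (the west bank: 2R 1P; the east bank: 3R 3P)
13. 1 ranger and 1 poacher → the east bank.  (the west bank: 1R 0P; the east bank: 4R 4P)
14. 1 poacher ← the west bank.  (the west bank: 1R 1P; the east bank: 4R 3P)
15. 1 ranger and 1 poacher → the east bank.  (the west bank: 0R 0P; the east bank: 5R 4P)

15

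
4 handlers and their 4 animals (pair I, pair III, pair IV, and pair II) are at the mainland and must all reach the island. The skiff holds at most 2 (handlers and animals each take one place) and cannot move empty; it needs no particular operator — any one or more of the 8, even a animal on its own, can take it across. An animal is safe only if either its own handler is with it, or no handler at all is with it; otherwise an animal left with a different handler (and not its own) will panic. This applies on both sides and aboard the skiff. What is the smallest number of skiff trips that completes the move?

impossible

Following every safe sequence of crossings from the start, the most of the 8 that can be at the island as the skiff arrives there on crossings 1, 3, 5 is 2, 3, 4 respectively; the best ever achieved is 4 of 8.
From crossing 7 on, no configuration arises that was not already reachable earlier: only 44 distinct safe configurations (who is on which side, and where the skiff is) can ever be reached, none of them has everyone across, and every continuation just revisits them. So no valid plan exists.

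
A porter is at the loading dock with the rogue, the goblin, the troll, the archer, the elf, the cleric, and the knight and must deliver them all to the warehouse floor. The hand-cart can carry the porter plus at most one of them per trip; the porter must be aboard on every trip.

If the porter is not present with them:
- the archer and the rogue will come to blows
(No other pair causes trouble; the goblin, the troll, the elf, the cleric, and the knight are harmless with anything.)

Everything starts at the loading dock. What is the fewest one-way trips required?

Counting alone: the porter can take at most 1 across per trip to the warehouse floor, so moving all 7 needs at least 7 loaded trips out, with a return between consecutive ones — at least 13 crossings.
The plan below uses exactly 13 crossings, so it is optimal:
1. Porter goes to the warehouse floor with the rogue.  [the loading dock: the archer, the cleric, the elf, the goblin, the knight, the troll | the warehouse floor: the rogue]
2. Porter goes back to the loading dock alone.  [the loading dock: the archer, the cleric, the elf, the goblin, the knight, the troll | the warehouse floor: the rogue]
3. Porter goes to the warehouse floor with the goblin.  [the loading dock: the archer, the cleric, the elf, the knight, the troll | the warehouse floor: the goblin, the rogue]
4. Porter goes back to the loading dock alone.  [the loading dock: the archer, the cleric, the elf, the knight, the troll | the warehouse floor: the goblin, the rogue]
5. Porter goes to the warehouse floor with the troll.  [the loading dock: the archer, the cleric, the elf, the knight | the warehouse floor: the goblin, the rogue, the troll]
6. Porter goes back to the loading dock alone.  [the loading dock: the archer, the cleric, the elf, the knight | the warehouse floor: the goblin, the rogue, the troll]
7. Porter goes to the warehouse floor with the elf.  [the loading dock: the archer, the cleric, the knight | the warehouse floor: the elf, the goblin, the rogue, the troll]
8. Porter goes back to the loading dock alone.  [the loading dock: the archer, the cleric, the knight | the warehouse floor: the elf, the goblin, the rogue, the troll]
9. Porter goes to the warehouse floor with the cleric.  [the loading dock: the archer, the knight | the warehouse floor: the cleric, the elf, the goblin, the rogue, the troll]
10. Porter goes back to the loading dock alone.  [the loading dock: the archer, the knight | the warehouse floor: the cleric, the elf, the goblin, the rogue, the troll]
11. Porter goes to the warehouse floor with the knight.  [the loading dock: the archer | the warehouse floor: the cleric, the elf, the goblin, the knight, the rogue, the troll]
12. Porter goes back to the loading dock alone.  [the loading dock: the archer | the warehouse floor: the cleric, the elf, the goblin, the knight, the rogue, the troll]
13. Porter goes to the warehouse floor with the archer.  [the loading dock: — | the warehouse floor: the archer, the cleric, the elf, the goblin, the knight, the rogue, the troll]

13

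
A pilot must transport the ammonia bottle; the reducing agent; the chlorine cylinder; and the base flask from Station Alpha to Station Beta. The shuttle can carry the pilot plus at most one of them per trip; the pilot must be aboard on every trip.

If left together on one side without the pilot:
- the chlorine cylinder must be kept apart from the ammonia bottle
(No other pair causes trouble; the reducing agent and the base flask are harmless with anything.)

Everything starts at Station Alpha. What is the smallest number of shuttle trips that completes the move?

Counting alone: the pilot can take at most 1 across per trip to Station Beta, so moving all 4 needs at least 4 loaded trips out, with a return between consecutive ones — at least 7 crossings.
The plan below uses exactly 7 crossings, so it is optimal:
1. Pilot goes to Station Beta with the ammonia bottle.
2. Pilot goes back to Station Alpha alone.
3. Pilot goes to Station Beta with the reducing agent.
4. Pilot goes back to Station Alpha alone.
5. Pilot goes to Station Beta with the base flask.
6. Pilot goes back to Station Alpha alone.
7. Pilot goes to Station Beta with the chlorine cylinder.

7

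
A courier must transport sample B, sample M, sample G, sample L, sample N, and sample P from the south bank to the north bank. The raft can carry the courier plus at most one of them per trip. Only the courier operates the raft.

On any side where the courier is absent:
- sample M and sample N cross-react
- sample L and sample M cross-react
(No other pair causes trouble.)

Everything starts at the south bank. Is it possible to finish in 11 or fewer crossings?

No

Counting alone: the courier can take at most 1 across per trip to the north bank, so moving all 6 needs at least 6 loaded trips out, with a return between consecutive ones — at least 11 crossings.
The safety rule pushes this higher. Following every safe sequence of crossings, the most of the 6 that can be at the north bank as the raft arrives there on crossing 11 is 5 — never all 6.
So the move cannot be finished within 11 crossings. (The shortest complete plan takes 13:)
1. Courier goes to the north bank with sample M.  [the south bank: sample B, sample G, sample L, sample N, sample P | the north bank: sample M]
2. Courier goes back to the south bank alone.  [the south bank: sample B, sample G, sample L, sample N, sample P | the north bank: sample M]
3. Courier goes to the north bank with sample B.  [the south bank: sample G, sample L, sample N, sample P | the north bank: sample B, sample M]
4. Courier goes back to the south bank alone.  [the south bank: sample G, sample L, sample N, sample P | the north bank: sample B, sample M]
5. Courier goes to the north bank with sample G.  [the south bank: sample L, sample N, sample P | the north bank: sample B, sample G, sample M]
6. Courier goes back to the south bank alone.  [the south bank: sample L, sample N, sample P | the north bank: sample B, sample G, sample M]
7. Courier goes to the north bank with sample L.  [the south bank: sample N, sample P | the north bank: sample B, sample G, sample L, sample M]
8. Courier goes back to the south bank with sample M.  [the south bank: sample M, sample N, sample P | the north bank: sample B, sample G, sample L]
9. Courier goes to the north bank with sample N.  [the south bank: sample M, sample P | the north bank: sample B, sample G, sample L, sample N]
10. Courier goes back to the south bank alone.  [the south bank: sample M, sample P | the north bank: sample B, sample G, sample L, sample N]
11. Courier goes to the north bank with sample P.  [the south bank: sample M | the north bank: sample B, sample G, sample L, sample N, sample P]
12. Courier goes back to the south bank alone.  [the south bank: sample M | the north bank: sample B, sample G, sample L, sample N, sample P]
13. Courier goes to the north bank with sample M.  [the south bank: — | the north bank: sample B, sample G, sample L, sample M, sample N, sample P]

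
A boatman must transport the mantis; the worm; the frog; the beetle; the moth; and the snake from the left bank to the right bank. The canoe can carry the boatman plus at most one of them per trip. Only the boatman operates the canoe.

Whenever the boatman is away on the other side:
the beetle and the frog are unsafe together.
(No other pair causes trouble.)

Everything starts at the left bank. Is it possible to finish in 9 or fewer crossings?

Counting alone: the boatman can take at most 1 across per trip to the right bank, so moving all 6 needs at least 6 loaded trips out, with a return between consecutive ones — at least 11 crossings.
Since 9 < 11, 9 crossings cannot be enough. (The shortest complete plan in fact takes 11:)
1. Boatman goes to the right bank with the frog.  [the left bank: the beetle, the mantis, the moth, the snake, the worm | the right bank: the frog]
2. Boatman goes back to the left bank alone.  [the left bank: the beetle, the mantis, the moth, the snake, the worm | the right bank: the frog]
3. Boatman goes to the right bank with the mantis.  [the left bank: the beetle, the moth, the snake, the worm | the right bank: the frog, the mantis]
4. Boatman goes back to the left bank alone.  [the left bank: the beetle, the moth, the snake, the worm | the right bank: the frog, the mantis]
5. Boatman goes to the right bank with the worm.  [the left bank: the beetle, the moth, the snake | the right bank: the frog, the mantis, the worm]
6. Boatman goes back to the left bank alone.  [the left bank: the beetle, the moth, the snake | the right bank: the frog, the mantis, the worm]
7. Boatman goes to the right bank with the moth.  [the left bank: the beetle, the snake | the right bank: the frog, the mantis, the moth, the worm]
8. Boatman goes back to the left bank alone.  [the left bank: the beetle, the snake | the right bank: the frog, the mantis, the moth, the worm]
9. Boatman goes to the right bank with the snake.  [the left bank: the beetle | the right bank: the frog, the mantis, the moth, the snake, the worm]
10. Boatman goes back to the left bank alone.  [the left bank: the beetle | the right bank: the frog, the mantis, the moth, the snake, the worm]
11. Boatman goes to the right bank with the beetle.  [the left bank: — | the right bank: the beetle, the frog, the mantis, the moth, the snake, the worm]

No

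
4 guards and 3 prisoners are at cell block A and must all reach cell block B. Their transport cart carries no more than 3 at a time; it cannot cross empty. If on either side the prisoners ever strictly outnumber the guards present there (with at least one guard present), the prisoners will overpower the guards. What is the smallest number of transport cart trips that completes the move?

Counting alone: each trip to cell block B takes at most 3 across and each return brings at least 1 back, so after t trips out (and t−1 returns) at most 3t − (t−1) of the 7 are across; that first reaches 7 at t = 3, so at least 5 crossings are needed.
The plan below uses exactly 5 crossings, so it is optimal:
1. 3 prisoners → cell block B.  (cell block A: 4G 0P; cell block B: 0G 3P)
2. 1 prisoner ← cell block A.  (cell block A: 4G 1P; cell block B: 0G 2P)
3. 3 guards → cell block B.  (cell block A: 1G 1P; cell block B: 3G 2P)
4. 1 guard ← cell block A.  (cell block A: 2G 1P; cell block B: 2G 2P)
5. 2 guards and 1 prisoner → cell block B.  (cell block A: 0G 0P; cell block B: 4G 3P)

5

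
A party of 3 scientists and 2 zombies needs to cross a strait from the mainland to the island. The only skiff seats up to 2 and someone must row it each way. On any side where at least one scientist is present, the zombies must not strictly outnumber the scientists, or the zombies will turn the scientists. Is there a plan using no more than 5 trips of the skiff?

Counting alone: each trip to the island takes at most 2 across and each return brings at least 1 back, so after t trips out (and t−1 returns) at most 2t − (t−1) of the 5 are across; that first reaches 5 at t = 4, so at least 7 crossings are needed.
Since 5 < 7, 5 crossings cannot be enough. (The shortest complete plan in fact takes 7:)
1. 2 zombies → the island.  (the mainland: 3S 0Z; the island: 0S 2Z)
2. 1 zombie ← the mainland.  (the mainland: 3S 1Z; the island: 0S 1Z)
3. 2 scientists → the island.  (the mainland: 1S 1Z; the island: 2S 1Z)
4. 1 scientist ← the mainland.  (the mainland: 2S 1Z; the island: 1S 1Z)
5. 1 scientist and 1 zombie → the island.  (the mainland: 1S 0Z; the island: 2S 2Z)
6. 1 zombie ← the mainland.  (the mainland: 1S 1Z; the island: 2S 1Z)
7. 1 scientist and 1 zombie → the island.  (the mainland: 0S 0Z; the island: 3S 2Z)

No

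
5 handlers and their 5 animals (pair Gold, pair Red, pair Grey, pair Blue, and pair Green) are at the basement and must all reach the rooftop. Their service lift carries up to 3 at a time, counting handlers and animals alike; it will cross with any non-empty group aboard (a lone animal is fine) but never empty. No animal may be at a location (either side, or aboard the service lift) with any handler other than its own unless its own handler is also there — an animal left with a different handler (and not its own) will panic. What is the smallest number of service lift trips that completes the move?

11

Counting alone: each trip to the rooftop takes at most 3 across and each return brings at least 1 back, so after t trips out (and t−1 returns) at most 3t − (t−1) of the 10 are across; that first reaches 10 at t = 5, so at least 9 crossings are needed.
The safety rule pushes this higher. Following every safe sequence of crossings, the most of the 10 that can be at the rooftop as the service lift arrives there on crossing 9 is 9 — never all 10.
So no plan with fewer than 11 crossings exists, and this one achieves 11:
1. animal Gold and handler Gold cross → the rooftop.
2. handler Gold crosses ← the basement.
3. animal Blue, animal Grey, and animal Red cross → the rooftop.
4. animal Gold crosses ← the basement.
5. handler Blue, handler Grey, and handler Red cross → the rooftop.
6. animal Red and handler Red cross ← the basement.
7. handler Gold, handler Green, and handler Red cross → the rooftop.
8. animal Grey crosses ← the basement.
9. animal Gold and animal Red cross → the rooftop.
10. animal Gold crosses ← the basement.
11. animal Gold, animal Green, and animal Grey cross → the rooftop.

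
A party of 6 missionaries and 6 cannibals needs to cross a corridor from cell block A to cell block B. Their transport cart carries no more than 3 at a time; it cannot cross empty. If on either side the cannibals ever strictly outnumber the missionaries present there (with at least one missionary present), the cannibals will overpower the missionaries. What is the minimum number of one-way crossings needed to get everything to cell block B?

impossible

Following every safe sequence of crossings from the start, the most of the 12 that can be at cell block B as the transport cart arrives there on crossings 1, 3, 5 is 3, 5, 6 respectively; the best ever achieved is 6 of 12.
From crossing 7 on, no configuration arises that was not already reachable earlier: only 17 distinct safe configurations (who is on which side, and where the transport cart is) can ever be reached, none of them has everyone across, and every continuation just revisits them. They are: 0 missionaries + 0 cannibals across (transport cart back at the start); 0 missionaries + 1 cannibal across (transport cart there); 0 missionaries + 1 cannibal across (transport cart back at the start); 0 missionaries + 2 cannibals across (transport cart there); 0 missionaries + 2 cannibals across (transport cart back at the start); 0 missionaries + 3 cannibals across (transport cart there); 0 missionaries + 3 cannibals across (transport cart back at the start); 0 missionaries + 4 cannibals across (transport cart there); 0 missionaries + 4 cannibals across (transport cart back at the start); 0 missionaries + 5 cannibals across (transport cart there); 0 missionaries + 5 cannibals across (transport cart back at the start); 0 missionaries + 6 cannibals across (transport cart there); 1 missionary + 1 cannibal across (transport cart there); 1 missionary + 1 cannibal across (transport cart back at the start); 2 missionaries + 2 cannibals across (transport cart there); 2 missionaries + 2 cannibals across (transport cart back at the start); 3 missionaries + 3 cannibals across (transport cart there). So no valid plan exists.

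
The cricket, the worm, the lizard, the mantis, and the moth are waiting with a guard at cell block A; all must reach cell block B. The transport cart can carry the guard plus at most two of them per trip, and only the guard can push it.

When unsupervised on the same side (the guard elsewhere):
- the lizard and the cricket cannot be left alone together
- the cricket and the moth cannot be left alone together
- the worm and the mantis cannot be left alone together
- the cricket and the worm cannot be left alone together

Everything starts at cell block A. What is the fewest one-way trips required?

5

Counting alone: the guard can take at most 2 across per trip to cell block B, so moving all 5 needs at least 3 loaded trips out, with a return between consecutive ones — at least 5 crossings.
The plan below uses exactly 5 crossings, so it is optimal:
1. Guard goes to cell block B with the cricket and the worm.
2. Guard goes back to cell block A with the cricket.
3. Guard goes to cell block B with the lizard and the moth.
4. Guard goes back to cell block A alone.
5. Guard goes to cell block B with the cricket and the mantis.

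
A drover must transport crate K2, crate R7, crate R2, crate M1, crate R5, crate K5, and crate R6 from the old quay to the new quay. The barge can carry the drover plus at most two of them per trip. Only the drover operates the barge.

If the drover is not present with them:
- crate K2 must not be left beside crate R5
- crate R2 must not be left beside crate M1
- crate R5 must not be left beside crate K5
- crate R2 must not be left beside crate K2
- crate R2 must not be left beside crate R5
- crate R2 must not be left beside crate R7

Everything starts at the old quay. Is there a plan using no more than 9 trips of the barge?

No

Counting alone: the drover can take at most 2 across per trip to the new quay, so moving all 7 needs at least 4 loaded trips out, with a return between consecutive ones — at least 7 crossings.
The safety rule pushes this higher. Following every safe sequence of crossings, the most of the 7 that can be at the new quay as the barge arrives there on crossings 7, 9 is 5, 6 respectively — never all 7.
So the move cannot be finished within 9 crossings. (The shortest complete plan takes 11:)
1. Drover goes to the new quay with crate R2 and crate R5.
2. Drover goes back to the old quay with crate R2.
3. Drover goes to the new quay with crate R2 and crate R7.
4. Drover goes back to the old quay with crate R2.
5. Drover goes to the new quay with crate K2 and crate M1.
6. Drover goes back to the old quay with crate K2.
7. Drover goes to the new quay with crate K2 and crate K5.
8. Drover goes back to the old quay with crate R5.
9. Drover goes to the new quay with crate R2 and crate R6.
10. Drover goes back to the old quay with crate R2.
11. Drover goes to the new quay with crate R2 and crate R5.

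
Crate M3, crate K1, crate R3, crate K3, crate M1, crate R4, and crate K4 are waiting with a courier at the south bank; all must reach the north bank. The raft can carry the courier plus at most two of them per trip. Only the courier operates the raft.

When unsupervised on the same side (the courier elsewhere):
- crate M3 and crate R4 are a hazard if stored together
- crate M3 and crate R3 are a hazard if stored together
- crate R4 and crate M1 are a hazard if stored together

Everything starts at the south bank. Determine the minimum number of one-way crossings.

Counting alone: the courier can take at most 2 across per trip to the north bank, so moving all 7 needs at least 4 loaded trips out, with a return between consecutive ones — at least 7 crossings.
The plan below uses exactly 7 crossings, so it is optimal:
1. Courier goes to the north bank with crate M1 and crate M3.
2. Courier goes back to the south bank alone.
3. Courier goes to the north bank with crate K1.
4. Courier goes back to the south bank alone.
5. Courier goes to the north bank with crate K3 and crate K4.
6. Courier goes back to the south bank alone.
7. Courier goes to the north bank with crate R3 and crate R4.

7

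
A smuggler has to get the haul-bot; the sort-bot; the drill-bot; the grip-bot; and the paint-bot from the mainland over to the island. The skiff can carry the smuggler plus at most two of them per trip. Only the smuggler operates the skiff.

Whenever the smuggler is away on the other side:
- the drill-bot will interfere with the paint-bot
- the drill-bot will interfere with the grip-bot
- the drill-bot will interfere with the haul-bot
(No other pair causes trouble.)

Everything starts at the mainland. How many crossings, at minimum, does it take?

5

Counting alone: the smuggler can take at most 2 across per trip to the island, so moving all 5 needs at least 3 loaded trips out, with a return between consecutive ones — at least 5 crossings.
The plan below uses exactly 5 crossings, so it is optimal:
1. Smuggler goes to the island with the drill-bot and the haul-bot.
2. Smuggler goes back to the mainland with the drill-bot.
3. Smuggler goes to the island with the grip-bot and the paint-bot.
4. Smuggler goes back to the mainland alone.
5. Smuggler goes to the island with the drill-bot and the sort-bot.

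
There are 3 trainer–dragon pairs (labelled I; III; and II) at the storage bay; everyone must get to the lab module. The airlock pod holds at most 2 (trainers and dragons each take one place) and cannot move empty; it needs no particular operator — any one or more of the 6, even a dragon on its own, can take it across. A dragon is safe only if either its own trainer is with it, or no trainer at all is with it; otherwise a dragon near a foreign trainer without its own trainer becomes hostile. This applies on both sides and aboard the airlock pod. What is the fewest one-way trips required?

11

Counting alone: each trip to the lab module takes at most 2 across and each return brings at least 1 back, so after t trips out (and t−1 returns) at most 2t − (t−1) of the 6 are across; that first reaches 6 at t = 5, so at least 9 crossings are needed.
The safety rule pushes this higher. Following every safe sequence of crossings, the most of the 6 that can be at the lab module as the airlock pod arrives there on crossing 9 is 5 — never all 6.
So no plan with fewer than 11 crossings exists, and this one achieves 11:
1. dragon I and trainer I cross → the lab module.
2. trainer I crosses ← the storage bay.
3. dragon II and dragon III cross → the lab module.
4. dragon I crosses ← the storage bay.
5. trainer II and trainer III cross → the lab module.
6. dragon III and trainer III cross ← the storage bay.
7. trainer I and trainer III cross → the lab module.
8. dragon II crosses ← the storage bay.
9. dragon I and dragon III cross → the lab module.
10. trainer II crosses ← the storage bay.
11. dragon II and trainer II cross → the lab module.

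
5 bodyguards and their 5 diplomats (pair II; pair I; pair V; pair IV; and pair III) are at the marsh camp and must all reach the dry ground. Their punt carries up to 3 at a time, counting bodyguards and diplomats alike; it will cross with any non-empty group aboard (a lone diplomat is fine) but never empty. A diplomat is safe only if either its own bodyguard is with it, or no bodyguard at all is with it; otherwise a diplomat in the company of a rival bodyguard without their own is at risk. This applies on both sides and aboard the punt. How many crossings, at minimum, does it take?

11

Counting alone: each trip to the dry ground takes at most 3 across and each return brings at least 1 back, so after t trips out (and t−1 returns) at most 3t − (t−1) of the 10 are across; that first reaches 10 at t = 5, so at least 9 crossings are needed.
The safety rule pushes this higher. Following every safe sequence of crossings, the most of the 10 that can be at the dry ground as the punt arrives there on crossing 9 is 9 — never all 10.
So no plan with fewer than 11 crossings exists, and this one achieves 11:
1. bodyguard II and diplomat II cross → the dry ground.
2. bodyguard II crosses ← the marsh camp.
3. diplomat I, diplomat IV, and diplomat V cross → the dry ground.
4. diplomat II crosses ← the marsh camp.
5. bodyguard I, bodyguard IV, and bodyguard V cross → the dry ground.
6. bodyguard I and diplomat I cross ← the marsh camp.
7. bodyguard I, bodyguard II, and bodyguard III cross → the dry ground.
8. diplomat V crosses ← the marsh camp.
9. diplomat I and diplomat II cross → the dry ground.
10. diplomat II crosses ← the marsh camp.
11. diplomat II, diplomat III, and diplomat V cross → the dry ground.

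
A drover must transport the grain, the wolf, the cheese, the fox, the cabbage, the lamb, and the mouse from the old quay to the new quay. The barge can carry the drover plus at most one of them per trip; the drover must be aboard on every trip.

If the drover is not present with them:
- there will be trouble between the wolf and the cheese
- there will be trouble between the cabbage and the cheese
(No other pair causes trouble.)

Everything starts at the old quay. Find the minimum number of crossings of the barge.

15

Counting alone: the drover can take at most 1 across per trip to the new quay, so moving all 7 needs at least 7 loaded trips out, with a return between consecutive ones — at least 13 crossings.
The safety rule pushes this higher. Following every safe sequence of crossings, the most of the 7 that can be at the new quay as the barge arrives there on crossing 13 is 6 — never all 7.
So no plan with fewer than 15 crossings exists, and this one achieves 15:
1. Drover goes to the new quay with the cheese.  [the old quay: the cabbage, the fox, the grain, the lamb, the mouse, the wolf | the new quay: the cheese]
2. Drover goes back to the old quay alone.  [the old quay: the cabbage, the fox, the grain, the lamb, the mouse, the wolf | the new quay: the cheese]
3. Drover goes to the new quay with the grain.  [the old quay: the cabbage, the fox, the lamb, the mouse, the wolf | the new quay: the cheese, the grain]
4. Drover goes back to the old quay alone.  [the old quay: the cabbage, the fox, the lamb, the mouse, the wolf | the new quay: the cheese, the grain]
5. Drover goes to the new quay with the wolf.  [the old quay: the cabbage, the fox, the lamb, the mouse | the new quay: the cheese, the grain, the wolf]
6. Drover goes back to the old quay with the cheese.  [the old quay: the cabbage, the cheese, the fox, the lamb, the mouse | the new quay: the grain, the wolf]
7. Drover goes to the new quay with the cabbage.  [the old quay: the cheese, the fox, the lamb, the mouse | the new quay: the cabbage, the grain, the wolf]
8. Drover goes back to the old quay alone.  [the old quay: the cheese, the fox, the lamb, the mouse | the new quay: the cabbage, the grain, the wolf]
9. Drover goes to the new quay with the fox.  [the old quay: the cheese, the lamb, the mouse | the new quay: the cabbage, the fox, the grain, the wolf]
10. Drover goes back to the old quay alone.  [the old quay: the cheese, the lamb, the mouse | the new quay: the cabbage, the fox, the grain, the wolf]
11. Drover goes to the new quay with the lamb.  [the old quay: the cheese, the mouse | the new quay: the cabbage, the fox, the grain, the lamb, the wolf]
12. Drover goes back to the old quay alone.  [the old quay: the cheese, the mouse | the new quay: the cabbage, the fox, the grain, the lamb, the wolf]
13. Drover goes to the new quay with the mouse.  [the old quay: the cheese | the new quay: the cabbage, the fox, the grain, the lamb, the mouse, the wolf]
14. Drover goes back to the old quay alone.  [the old quay: the cheese | the new quay: the cabbage, the fox, the grain, the lamb, the mouse, the wolf]
15. Drover goes to the new quay with the cheese.  [the old quay: — | the new quay: the cabbage, the cheese, the fox, the grain, the lamb, the mouse, the wolf]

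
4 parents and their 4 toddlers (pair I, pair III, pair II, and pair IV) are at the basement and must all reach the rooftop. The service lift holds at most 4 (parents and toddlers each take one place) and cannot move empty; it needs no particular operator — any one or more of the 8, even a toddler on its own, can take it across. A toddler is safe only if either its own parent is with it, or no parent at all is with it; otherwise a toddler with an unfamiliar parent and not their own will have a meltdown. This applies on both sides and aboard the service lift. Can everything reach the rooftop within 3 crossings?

Counting alone: each trip to the rooftop takes at most 4 across and each return brings at least 1 back, so after t trips out (and t−1 returns) at most 4t − (t−1) of the 8 are across; that first reaches 8 at t = 3, so at least 5 crossings are needed.
Since 3 < 5, 3 crossings cannot be enough. (The shortest complete plan in fact takes 5:)
1. parent I and toddler I cross → the rooftop.
2. parent I crosses ← the basement.
3. parent I, parent II, parent III, and parent IV cross → the rooftop.
4. toddler I crosses ← the basement.
5. toddler I, toddler II, toddler III, and toddler IV cross → the rooftop.

No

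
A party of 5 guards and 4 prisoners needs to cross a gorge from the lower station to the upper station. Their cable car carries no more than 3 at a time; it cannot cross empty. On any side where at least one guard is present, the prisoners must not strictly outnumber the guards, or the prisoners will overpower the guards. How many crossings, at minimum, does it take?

Counting alone: each trip to the upper station takes at most 3 across and each return brings at least 1 back, so after t trips out (and t−1 returns) at most 3t − (t−1) of the 9 are across; that first reaches 9 at t = 4, so at least 7 crossings are needed.
The plan below uses exactly 7 crossings, so it is optimal:
1. 3 prisoners → the upper station.  (the lower station: 5G 1P; the upper station: 0G 3P)
2. 1 prisoner ← the lower station.  (the lower station: 5G 2P; the upper station: 0G 2P)
3. 3 guards → the upper station.  (the lower station: 2G 2P; the upper station: 3G 2P)
4. 1 guard ← the lower station.  (the lower station: 3G 2P; the upper station: 2G 2P)
5. 2 guards and 1 prisoner → the upper station.  (the lower station: 1G 1P; the upper station: 4G 3P)
6. 1 guard ← the lower station.  (the lower station: 2G 1P; the upper station: 3G 3P)
7. 2 guards and 1 prisoner → the upper station.  (the lower station: 0G 0P; the upper station: 5G 4P)

7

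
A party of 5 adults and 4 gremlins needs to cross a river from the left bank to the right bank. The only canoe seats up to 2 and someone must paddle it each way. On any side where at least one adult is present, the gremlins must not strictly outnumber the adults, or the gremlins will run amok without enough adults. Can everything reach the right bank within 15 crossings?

Yes

Yes — this plan uses 15 crossings (≤ 15):
1. 2 gremlins → the right bank.  (the left bank: 5A 2G; the right bank: 0A 2G)
2. 1 gremlin ← the left bank.  (the left bank: 5A 3G; the right bank: 0A 1G)
3. 2 gremlins → the right bank.  (the left bank: 5A 1G; the right bank: 0A 3G)
4. 1 gremlin ← the left bank.  (the left bank: 5A 2G; the right bank: 0A 2G)
5. 2 adults → the right bank.  (the left bank: 3A 2G; the right bank: 2A 2G)
6. 1 gremlin ← the left bank.  (the left bank: 3A 3G; the right bank: 2A 1G)
7. 1 adult and 1 gremlin → the right bank.  (the left bank: 2A 2G; the right bank: 3A 2G)
8. 1 adult ← the left bank.  (the left bank: 3A 2G; the right bank: 2A 2G)
9. 1 adult and 1 gremlin → the right bank.  (the left bank: 2A 1G; the right bank: 3A 3G)
10. 1 gremlin ← the left bank.  (the left bank: 2A 2G; the right bank: 3A 2G)
11. 1 adult and 1 gremlin → the right bank.  (the left bank: 1A 1G; the right bank: 4A 3G)
12. 1 adult ← the left bank.  (the left bank: 2A 1G; the right bank: 3A 3G)
13. 1 adult and 1 gremlin → the right bank.  (the left bank: 1A 0G; the right bank: 4A 4G)
14. 1 gremlin ← the left bank.  (the left bank: 1A 1G; the right bank: 4A 3G)
15. 1 adult and 1 gremlin → the right bank.  (the left bank: 0A 0G; the right bank: 5A 4G)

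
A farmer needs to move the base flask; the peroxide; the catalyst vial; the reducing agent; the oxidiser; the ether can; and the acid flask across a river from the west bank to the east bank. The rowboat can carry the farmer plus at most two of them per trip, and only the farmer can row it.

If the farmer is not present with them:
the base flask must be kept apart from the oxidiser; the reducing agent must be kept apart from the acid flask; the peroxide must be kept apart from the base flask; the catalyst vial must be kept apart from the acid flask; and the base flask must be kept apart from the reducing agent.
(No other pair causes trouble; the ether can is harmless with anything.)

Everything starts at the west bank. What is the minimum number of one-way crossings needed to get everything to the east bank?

Counting alone: the farmer can take at most 2 across per trip to the east bank, so moving all 7 needs at least 4 loaded trips out, with a return between consecutive ones — at least 7 crossings.
The safety rule pushes this higher. Following every safe sequence of crossings, the most of the 7 that can be at the east bank as the rowboat arrives there on crossing 7 is 6 — never all 7.
So no plan with fewer than 9 crossings exists, and this one achieves 9:
1. Farmer goes to the east bank with the acid flask and the base flask.
2. Farmer goes back to the west bank alone.
3. Farmer goes to the east bank with the peroxide.
4. Farmer goes back to the west bank with the base flask.
5. Farmer goes to the east bank with the oxidiser and the reducing agent.
6. Farmer goes back to the west bank with the acid flask.
7. Farmer goes to the east bank with the catalyst vial and the ether can.
8. Farmer goes back to the west bank alone.
9. Farmer goes to the east bank with the acid flask and the base flask.

9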